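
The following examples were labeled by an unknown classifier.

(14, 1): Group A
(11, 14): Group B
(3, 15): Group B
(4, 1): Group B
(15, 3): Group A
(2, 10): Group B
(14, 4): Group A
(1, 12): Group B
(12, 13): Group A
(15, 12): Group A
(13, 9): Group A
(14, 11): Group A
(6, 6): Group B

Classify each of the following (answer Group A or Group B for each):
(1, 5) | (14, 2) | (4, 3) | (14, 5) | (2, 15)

Group B, Group A, Group B, Group A, Group B

The common property of the 'Group A' items is: first ≥ 12. No 'Group B' item has it.
(1, 5) → first 1 → Group B.
(14, 2) → first 14 → Group A.
(4, 3) → first 4 → Group B.
(14, 5) → first 14 → Group A.
(2, 15) → first 2 → Group B.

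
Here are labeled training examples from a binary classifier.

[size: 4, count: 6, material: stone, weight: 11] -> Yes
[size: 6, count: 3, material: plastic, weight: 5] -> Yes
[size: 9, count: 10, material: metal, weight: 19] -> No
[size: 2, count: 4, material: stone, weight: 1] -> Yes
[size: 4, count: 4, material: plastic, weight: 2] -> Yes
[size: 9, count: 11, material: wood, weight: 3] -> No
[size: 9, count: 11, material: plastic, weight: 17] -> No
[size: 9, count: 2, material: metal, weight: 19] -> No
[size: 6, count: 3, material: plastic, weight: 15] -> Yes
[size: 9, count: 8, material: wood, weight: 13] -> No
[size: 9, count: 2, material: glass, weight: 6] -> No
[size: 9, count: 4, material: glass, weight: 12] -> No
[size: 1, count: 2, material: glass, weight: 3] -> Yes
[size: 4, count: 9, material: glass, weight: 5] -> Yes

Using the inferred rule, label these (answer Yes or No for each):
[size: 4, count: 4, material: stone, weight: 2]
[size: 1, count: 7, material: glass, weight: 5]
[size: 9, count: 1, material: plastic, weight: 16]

The classifier is using: size ≤ 6.
[size: 4, count: 4, material: stone, weight: 2]: size = 4 — meets the rule, so Yes.
[size: 1, count: 7, material: glass, weight: 5]: size = 1 — meets the rule, so Yes.
[size: 9, count: 1, material: plastic, weight: 16]: size = 9 — doesn't qualify, so No.

Yes, Yes, No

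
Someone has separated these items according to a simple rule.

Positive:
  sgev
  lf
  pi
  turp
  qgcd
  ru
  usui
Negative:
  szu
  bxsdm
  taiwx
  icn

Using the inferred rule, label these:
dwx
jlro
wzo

The classifier is using: even length.

Negative, Positive, Negative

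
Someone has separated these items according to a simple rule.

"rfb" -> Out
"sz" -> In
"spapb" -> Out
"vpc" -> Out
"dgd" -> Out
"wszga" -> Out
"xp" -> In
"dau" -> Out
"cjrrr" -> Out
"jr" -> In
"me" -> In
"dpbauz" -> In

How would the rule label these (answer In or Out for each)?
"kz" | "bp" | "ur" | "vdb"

In, In, In, Out

Rule: even length. This holds for each 'In' example and fails for each 'Out' one.
"kz": In (length 2).
"bp": In (length 2).
"ur": In (length 2).
"vdb": Out (length 3).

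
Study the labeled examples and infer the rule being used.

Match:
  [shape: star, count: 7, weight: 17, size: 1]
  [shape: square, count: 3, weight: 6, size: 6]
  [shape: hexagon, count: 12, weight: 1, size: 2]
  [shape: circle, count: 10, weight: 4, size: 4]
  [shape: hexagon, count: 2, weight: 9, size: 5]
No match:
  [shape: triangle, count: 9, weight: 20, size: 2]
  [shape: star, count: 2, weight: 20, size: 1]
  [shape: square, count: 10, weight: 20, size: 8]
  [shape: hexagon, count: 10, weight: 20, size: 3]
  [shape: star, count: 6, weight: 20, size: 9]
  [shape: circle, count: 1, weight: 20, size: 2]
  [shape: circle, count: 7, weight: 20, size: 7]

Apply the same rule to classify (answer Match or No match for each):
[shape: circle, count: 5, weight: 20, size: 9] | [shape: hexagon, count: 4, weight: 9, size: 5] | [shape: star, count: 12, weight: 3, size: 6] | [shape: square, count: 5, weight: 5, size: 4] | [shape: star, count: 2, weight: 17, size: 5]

No match, Match, Match, Match, Match

The pattern is that an item is 'Match' exactly when: weight ≤ 17.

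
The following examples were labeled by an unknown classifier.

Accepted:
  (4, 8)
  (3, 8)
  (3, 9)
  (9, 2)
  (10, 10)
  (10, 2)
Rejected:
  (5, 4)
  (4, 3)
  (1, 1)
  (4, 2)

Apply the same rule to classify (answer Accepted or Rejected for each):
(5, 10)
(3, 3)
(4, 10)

Accepted, Rejected, Accepted

Every 'Accepted' example satisfies: sum ≥ 11. None of the 'Rejected' examples do.
(5, 10) → 5+10 = 15 → Accepted.
(3, 3) → 3+3 = 6 → Rejected.
(4, 10) → 4+10 = 14 → Accepted.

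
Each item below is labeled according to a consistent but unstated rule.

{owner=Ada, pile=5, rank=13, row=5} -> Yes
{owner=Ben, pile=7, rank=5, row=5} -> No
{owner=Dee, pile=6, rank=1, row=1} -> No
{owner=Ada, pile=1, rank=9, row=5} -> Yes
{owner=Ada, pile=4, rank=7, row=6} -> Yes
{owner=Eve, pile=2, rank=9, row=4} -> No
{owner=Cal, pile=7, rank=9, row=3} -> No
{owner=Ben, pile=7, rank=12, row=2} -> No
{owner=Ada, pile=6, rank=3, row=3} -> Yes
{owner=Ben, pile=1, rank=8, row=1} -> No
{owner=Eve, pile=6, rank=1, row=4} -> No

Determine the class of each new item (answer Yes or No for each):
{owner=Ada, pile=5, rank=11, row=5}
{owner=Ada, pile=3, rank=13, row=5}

Yes, Yes

Comparing the two groups points to one rule — owner is Ada.
{owner=Ada, pile=5, rank=11, row=5}: Yes (owner is Ada).
{owner=Ada, pile=3, rank=13, row=5}: Yes (owner is Ada).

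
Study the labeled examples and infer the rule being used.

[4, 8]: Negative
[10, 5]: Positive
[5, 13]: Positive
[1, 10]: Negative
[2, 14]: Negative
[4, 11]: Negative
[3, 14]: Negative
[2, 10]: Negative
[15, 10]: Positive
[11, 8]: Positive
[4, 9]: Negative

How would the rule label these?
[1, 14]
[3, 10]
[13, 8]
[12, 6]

Negative, Negative, Positive, Positive

The simplest hypothesis consistent with all the labels is: first ≥ 5.
[1, 14]: Negative (first 1). [3, 10]: Negative (first 3). [13, 8]: Positive (first 13). [12, 6]: Positive (first 12).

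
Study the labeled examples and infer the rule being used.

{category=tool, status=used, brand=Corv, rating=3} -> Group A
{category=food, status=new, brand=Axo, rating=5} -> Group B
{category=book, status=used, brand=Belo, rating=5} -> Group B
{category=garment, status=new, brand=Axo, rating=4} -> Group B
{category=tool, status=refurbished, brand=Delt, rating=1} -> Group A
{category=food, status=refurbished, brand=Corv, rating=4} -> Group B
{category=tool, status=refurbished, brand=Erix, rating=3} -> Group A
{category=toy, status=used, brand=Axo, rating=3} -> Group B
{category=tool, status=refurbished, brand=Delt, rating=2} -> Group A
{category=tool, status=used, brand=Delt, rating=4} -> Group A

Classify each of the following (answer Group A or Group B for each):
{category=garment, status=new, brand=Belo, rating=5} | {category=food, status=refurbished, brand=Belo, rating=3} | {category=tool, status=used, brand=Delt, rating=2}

The classifier is using: category is tool.
Group B: {category=garment, status=new, brand=Belo, rating=5}, since category is garment. Group B: {category=food, status=refurbished, brand=Belo, rating=3}, since category is food. Group A: {category=tool, status=used, brand=Delt, rating=2}, since category is tool.

Group B, Group B, Group A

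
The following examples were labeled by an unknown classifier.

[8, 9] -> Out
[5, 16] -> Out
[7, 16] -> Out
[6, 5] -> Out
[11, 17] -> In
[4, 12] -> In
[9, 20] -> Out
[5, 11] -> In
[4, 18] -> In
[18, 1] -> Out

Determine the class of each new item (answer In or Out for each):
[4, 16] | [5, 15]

The common property of the 'In' items is: sum is even. No 'Out' item has it.
In: [4, 16], since 4+16 = 20.
In: [5, 15], since 5+15 = 20.

In, In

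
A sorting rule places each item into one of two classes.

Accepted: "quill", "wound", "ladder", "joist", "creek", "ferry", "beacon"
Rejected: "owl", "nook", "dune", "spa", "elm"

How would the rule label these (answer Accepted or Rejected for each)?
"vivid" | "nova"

Accepted, Rejected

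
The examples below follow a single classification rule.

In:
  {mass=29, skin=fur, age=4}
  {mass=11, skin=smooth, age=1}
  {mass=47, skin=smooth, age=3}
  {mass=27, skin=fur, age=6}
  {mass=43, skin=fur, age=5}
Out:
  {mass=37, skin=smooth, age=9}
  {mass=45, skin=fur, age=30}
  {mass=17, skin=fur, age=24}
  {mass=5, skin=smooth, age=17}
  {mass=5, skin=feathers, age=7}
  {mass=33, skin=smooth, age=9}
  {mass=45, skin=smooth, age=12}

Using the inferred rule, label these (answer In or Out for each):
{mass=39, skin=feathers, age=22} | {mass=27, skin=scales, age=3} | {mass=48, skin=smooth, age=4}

Out, In, In

The rule appears to be: age ≤ 6.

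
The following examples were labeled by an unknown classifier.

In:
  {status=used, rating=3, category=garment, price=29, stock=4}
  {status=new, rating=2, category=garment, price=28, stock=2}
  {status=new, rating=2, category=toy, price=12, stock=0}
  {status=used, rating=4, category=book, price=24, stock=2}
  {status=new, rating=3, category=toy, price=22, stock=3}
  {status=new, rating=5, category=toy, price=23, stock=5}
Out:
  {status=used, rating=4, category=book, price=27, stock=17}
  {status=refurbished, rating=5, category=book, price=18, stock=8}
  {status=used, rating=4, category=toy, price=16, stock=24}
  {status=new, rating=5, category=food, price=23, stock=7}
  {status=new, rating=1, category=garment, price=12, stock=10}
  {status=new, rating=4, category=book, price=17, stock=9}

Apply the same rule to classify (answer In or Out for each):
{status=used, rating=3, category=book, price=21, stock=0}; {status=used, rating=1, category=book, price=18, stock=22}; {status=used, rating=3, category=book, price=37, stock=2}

In, Out, In

Rule: stock ≤ 5. This holds for each 'In' example and fails for each 'Out' one.
{status=used, rating=3, category=book, price=21, stock=0} → stock = 0 → In. {status=used, rating=1, category=book, price=18, stock=22} → stock = 22 → Out. {status=used, rating=3, category=book, price=37, stock=2} → stock = 2 → In.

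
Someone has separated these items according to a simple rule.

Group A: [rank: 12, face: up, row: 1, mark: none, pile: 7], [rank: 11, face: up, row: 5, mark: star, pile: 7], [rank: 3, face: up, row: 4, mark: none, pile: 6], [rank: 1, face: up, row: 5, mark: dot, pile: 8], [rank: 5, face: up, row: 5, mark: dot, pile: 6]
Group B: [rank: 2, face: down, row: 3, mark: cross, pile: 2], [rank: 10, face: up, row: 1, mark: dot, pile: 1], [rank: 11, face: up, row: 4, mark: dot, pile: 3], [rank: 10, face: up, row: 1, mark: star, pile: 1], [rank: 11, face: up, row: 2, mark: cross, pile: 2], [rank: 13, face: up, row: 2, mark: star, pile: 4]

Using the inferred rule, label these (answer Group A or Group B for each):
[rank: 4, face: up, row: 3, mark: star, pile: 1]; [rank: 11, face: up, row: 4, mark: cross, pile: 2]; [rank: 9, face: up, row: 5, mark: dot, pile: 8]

The common property of the 'Group A' items is: pile ≥ 6. No 'Group B' item has it.
[rank: 4, face: up, row: 3, mark: star, pile: 1]: pile = 1 — doesn't match, so Group B.
[rank: 11, face: up, row: 4, mark: cross, pile: 2]: pile = 2 — doesn't match, so Group B.
[rank: 9, face: up, row: 5, mark: dot, pile: 8]: pile = 8 — satisfies this, so Group A.

Group B, Group B, Group A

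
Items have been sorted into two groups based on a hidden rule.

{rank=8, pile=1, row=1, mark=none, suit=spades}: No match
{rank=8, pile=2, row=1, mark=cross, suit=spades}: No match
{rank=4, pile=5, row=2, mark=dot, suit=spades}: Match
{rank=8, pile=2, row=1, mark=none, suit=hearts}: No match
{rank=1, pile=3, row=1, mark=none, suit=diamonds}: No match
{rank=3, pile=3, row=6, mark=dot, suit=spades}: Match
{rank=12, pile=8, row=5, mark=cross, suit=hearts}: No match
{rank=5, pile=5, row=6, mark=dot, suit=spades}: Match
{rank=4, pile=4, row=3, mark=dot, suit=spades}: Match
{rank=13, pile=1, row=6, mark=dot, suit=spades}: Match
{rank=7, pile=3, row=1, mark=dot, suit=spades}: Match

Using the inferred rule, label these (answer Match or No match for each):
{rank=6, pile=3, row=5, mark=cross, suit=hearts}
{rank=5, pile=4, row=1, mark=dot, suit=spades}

No match, Match

Every 'Match' example satisfies: mark is dot. None of the 'No match' examples do.
{rank=6, pile=3, row=5, mark=cross, suit=hearts}: No match (mark is cross).
{rank=5, pile=4, row=1, mark=dot, suit=spades}: Match (mark is dot).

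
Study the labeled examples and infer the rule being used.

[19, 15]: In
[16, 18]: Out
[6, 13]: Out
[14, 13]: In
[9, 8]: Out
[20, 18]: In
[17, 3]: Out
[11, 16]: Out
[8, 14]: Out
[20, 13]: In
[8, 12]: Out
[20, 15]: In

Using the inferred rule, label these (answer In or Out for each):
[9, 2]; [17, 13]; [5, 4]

The simplest hypothesis consistent with all the labels is: first > second AND sum ≥ 22.

Out, In, Out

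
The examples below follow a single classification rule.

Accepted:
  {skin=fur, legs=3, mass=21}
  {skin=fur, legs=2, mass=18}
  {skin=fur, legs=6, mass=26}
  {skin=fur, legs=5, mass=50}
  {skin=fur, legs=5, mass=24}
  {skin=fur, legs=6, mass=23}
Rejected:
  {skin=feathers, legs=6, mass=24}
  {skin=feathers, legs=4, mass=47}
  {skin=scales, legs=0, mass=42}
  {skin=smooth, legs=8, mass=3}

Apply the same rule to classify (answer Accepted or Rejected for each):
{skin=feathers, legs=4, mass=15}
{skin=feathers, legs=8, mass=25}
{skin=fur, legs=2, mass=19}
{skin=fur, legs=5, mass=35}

Rejected, Rejected, Accepted, Accepted

'Accepted' ⟺ skin is fur.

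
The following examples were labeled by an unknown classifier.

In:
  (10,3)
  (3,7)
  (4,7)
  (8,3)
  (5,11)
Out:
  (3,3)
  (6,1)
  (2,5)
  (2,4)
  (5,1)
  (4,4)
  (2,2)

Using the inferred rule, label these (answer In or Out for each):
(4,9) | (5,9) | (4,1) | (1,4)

A rule that fits every label: sum ≥ 10 — true of each 'In' example, false of each 'Out' one.
(4,9) → 4+9 = 13 → In. (5,9) → 5+9 = 14 → In. (4,1) → 4+1 = 5 → Out. (1,4) → 1+4 = 5 → Out.

In, In, Out, Out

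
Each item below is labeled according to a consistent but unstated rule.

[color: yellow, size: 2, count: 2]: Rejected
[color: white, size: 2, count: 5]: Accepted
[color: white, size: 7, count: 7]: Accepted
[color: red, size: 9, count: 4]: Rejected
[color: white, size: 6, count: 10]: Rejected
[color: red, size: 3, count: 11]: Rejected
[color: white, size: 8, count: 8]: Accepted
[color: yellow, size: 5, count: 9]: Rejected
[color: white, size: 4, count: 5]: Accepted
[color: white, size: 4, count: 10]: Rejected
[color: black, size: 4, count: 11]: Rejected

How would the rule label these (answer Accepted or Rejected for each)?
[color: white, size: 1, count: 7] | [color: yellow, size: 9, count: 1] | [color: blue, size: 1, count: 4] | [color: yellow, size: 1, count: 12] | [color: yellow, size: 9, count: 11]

Accepted, Rejected, Rejected, Rejected, Rejected

A rule that fits every label: color is white AND count ≤ 8 — true of each 'Accepted' example, false of each 'Rejected' one.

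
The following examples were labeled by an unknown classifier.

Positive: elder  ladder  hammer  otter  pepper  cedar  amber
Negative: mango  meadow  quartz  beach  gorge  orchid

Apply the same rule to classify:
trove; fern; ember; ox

Negative, Negative, Positive, Negative

Comparing the two groups points to one rule — ends with 'r'.
trove → ends with 'e' → Negative. fern → ends with 'n' → Negative. ember → ends with 'r' → Positive. ox → ends with 'x' → Negative.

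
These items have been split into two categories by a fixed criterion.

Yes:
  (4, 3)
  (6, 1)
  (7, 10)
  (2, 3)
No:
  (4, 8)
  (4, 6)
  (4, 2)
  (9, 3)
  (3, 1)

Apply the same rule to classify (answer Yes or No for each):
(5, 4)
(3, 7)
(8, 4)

Yes, No, No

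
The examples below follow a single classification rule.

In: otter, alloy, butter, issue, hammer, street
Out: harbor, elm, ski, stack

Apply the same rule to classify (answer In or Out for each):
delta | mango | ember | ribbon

Out, Out, Out, In

Checking candidate rules against both groups, what survives is: has a double letter.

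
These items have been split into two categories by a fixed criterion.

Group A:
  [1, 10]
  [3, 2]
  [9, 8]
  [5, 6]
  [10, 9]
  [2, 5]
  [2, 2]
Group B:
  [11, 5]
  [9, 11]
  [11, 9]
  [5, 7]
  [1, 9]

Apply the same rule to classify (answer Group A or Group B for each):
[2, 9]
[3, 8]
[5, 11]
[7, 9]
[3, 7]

Every 'Group A' example satisfies: product is even. None of the 'Group B' examples do.
[2, 9] → 2·9 = 18 → Group A. [3, 8] → 3·8 = 24 → Group A. [5, 11] → 5·11 = 55 → Group B. [7, 9] → 7·9 = 63 → Group B. [3, 7] → 3·7 = 21 → Group B.

Group A, Group A, Group B, Group B, Group B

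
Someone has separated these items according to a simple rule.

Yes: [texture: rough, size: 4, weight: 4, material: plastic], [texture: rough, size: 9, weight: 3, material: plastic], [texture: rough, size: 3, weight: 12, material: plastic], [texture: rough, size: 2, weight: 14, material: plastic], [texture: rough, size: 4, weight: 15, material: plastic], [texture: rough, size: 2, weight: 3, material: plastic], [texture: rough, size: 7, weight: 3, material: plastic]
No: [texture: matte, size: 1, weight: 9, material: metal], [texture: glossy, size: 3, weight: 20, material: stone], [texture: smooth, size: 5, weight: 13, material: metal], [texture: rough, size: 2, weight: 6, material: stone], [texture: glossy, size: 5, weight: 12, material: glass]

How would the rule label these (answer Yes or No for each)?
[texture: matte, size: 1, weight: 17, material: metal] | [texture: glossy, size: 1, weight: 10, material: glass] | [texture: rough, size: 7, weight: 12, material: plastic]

The simplest hypothesis consistent with all the labels is: material is plastic.
[texture: matte, size: 1, weight: 17, material: metal]: material is metal — lacks this property, so No.
[texture: glossy, size: 1, weight: 10, material: glass]: material is glass — lacks this property, so No.
[texture: rough, size: 7, weight: 12, material: plastic]: material is plastic — has this property, so Yes.

No, No, Yes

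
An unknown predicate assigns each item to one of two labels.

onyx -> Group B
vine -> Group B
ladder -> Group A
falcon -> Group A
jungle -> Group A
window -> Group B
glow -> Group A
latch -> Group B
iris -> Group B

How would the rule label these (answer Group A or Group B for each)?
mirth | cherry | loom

One predicate separates the groups cleanly: even length AND contains 'l'.

Group B, Group B, Group A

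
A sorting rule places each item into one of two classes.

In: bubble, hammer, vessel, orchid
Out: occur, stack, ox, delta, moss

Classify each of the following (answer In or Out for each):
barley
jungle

The distinguishing property — length 6 — holds for all the 'In' cases and none of the 'Out' cases.

In, In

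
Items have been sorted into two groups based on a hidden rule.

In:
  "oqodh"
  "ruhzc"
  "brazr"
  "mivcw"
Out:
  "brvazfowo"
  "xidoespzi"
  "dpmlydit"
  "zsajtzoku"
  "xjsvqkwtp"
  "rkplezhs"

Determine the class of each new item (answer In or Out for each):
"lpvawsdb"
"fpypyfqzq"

All 'In' examples share one property — length 5 — and every 'Out' example lacks it.
"lpvawsdb" — length 8, hence Out. "fpypyfqzq" — length 9, hence Out.

Out, Out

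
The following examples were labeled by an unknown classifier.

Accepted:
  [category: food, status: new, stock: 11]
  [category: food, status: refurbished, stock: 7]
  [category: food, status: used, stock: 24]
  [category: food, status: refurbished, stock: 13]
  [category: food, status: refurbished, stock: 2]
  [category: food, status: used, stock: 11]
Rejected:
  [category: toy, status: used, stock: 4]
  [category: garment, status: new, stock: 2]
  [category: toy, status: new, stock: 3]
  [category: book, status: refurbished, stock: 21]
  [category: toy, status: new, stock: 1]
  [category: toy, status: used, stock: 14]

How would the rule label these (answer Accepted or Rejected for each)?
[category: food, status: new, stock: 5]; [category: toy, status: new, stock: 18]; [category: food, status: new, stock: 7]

Accepted, Rejected, Accepted

Rule: category is food. This holds for each 'Accepted' example and fails for each 'Rejected' one.
Accepted: [category: food, status: new, stock: 5], since category is food.
Rejected: [category: toy, status: new, stock: 18], since category is toy.
Accepted: [category: food, status: new, stock: 7], since category is food.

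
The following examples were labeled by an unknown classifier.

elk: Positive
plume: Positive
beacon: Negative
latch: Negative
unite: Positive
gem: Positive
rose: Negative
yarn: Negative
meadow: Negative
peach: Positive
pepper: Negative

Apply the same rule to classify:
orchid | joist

Negative, Negative

The pattern is that an item is 'Positive' exactly when: odd length AND contains 'e'.
orchid — length 6, no 'e', hence Negative.
joist — length 5, no 'e', hence Negative.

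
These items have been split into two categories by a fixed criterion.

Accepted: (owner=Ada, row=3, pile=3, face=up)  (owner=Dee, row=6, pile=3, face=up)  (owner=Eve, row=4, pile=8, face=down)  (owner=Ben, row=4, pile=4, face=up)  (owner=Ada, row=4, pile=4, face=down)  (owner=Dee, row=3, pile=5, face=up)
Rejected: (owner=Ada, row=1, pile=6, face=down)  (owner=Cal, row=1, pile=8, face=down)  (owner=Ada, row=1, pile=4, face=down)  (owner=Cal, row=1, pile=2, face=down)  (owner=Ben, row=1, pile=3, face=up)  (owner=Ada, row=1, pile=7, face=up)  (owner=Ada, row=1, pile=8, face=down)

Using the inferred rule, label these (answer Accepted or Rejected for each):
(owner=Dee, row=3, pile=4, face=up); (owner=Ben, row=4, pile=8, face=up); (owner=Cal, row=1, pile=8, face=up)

Accepted, Accepted, Rejected

Rule: row ≥ 3. This holds for each 'Accepted' example and fails for each 'Rejected' one.
(owner=Dee, row=3, pile=4, face=up) — row = 3, hence Accepted. (owner=Ben, row=4, pile=8, face=up) — row = 4, hence Accepted. (owner=Cal, row=1, pile=8, face=up) — row = 1, hence Rejected.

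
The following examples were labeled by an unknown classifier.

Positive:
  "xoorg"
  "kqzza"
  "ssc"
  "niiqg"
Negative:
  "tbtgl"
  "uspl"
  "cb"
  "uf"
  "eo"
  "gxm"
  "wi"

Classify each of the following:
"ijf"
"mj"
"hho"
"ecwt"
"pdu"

The distinguishing property — has a double letter — holds for all the 'Positive' cases and none of the 'Negative' cases.

Negative, Negative, Positive, Negative, Negative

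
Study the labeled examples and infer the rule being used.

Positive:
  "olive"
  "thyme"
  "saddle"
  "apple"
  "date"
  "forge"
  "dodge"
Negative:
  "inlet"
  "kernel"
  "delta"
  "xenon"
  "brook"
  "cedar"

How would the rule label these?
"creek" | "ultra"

Negative, Negative

The distinguishing property — ends with 'e' — holds for all the 'Positive' cases and none of the 'Negative' cases.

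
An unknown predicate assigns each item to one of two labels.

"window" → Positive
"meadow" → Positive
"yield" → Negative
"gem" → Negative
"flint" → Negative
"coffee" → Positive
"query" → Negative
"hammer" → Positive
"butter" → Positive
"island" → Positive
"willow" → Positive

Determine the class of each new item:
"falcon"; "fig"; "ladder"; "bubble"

The rule appears to be: even length.
"falcon": Positive (length 6). "fig": Negative (length 3). "ladder": Positive (length 6). "bubble": Positive (length 6).

Positive, Negative, Positive, Positive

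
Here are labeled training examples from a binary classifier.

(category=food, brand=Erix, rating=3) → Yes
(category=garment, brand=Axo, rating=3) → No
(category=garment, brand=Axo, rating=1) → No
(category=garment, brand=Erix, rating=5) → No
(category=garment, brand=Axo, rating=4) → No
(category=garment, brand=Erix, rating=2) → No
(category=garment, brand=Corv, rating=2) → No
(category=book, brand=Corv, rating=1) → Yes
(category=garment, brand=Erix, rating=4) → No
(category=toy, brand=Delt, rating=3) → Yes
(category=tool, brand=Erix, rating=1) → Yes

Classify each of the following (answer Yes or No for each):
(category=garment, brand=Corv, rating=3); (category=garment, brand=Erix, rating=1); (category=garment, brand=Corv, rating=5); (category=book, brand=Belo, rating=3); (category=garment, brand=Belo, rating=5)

No, No, No, Yes, No

'Yes' ⟺ category is not garment.
(category=garment, brand=Corv, rating=3) → category is garment → No. (category=garment, brand=Erix, rating=1) → category is garment → No. (category=garment, brand=Corv, rating=5) → category is garment → No. (category=book, brand=Belo, rating=3) → category is book → Yes. (category=garment, brand=Belo, rating=5) → category is garment → No.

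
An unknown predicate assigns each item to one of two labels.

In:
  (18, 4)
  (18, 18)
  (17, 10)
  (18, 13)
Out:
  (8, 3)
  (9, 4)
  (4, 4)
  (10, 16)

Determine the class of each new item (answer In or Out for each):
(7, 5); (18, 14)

The common property of the 'In' items is: first ≥ 13. No 'Out' item has it.
Out: (7, 5), since first 7.
In: (18, 14), since first 18.

Out, In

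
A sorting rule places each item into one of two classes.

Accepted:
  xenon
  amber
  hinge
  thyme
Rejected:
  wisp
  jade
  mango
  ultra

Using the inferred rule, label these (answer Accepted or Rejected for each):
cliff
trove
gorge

Rejected, Accepted, Accepted

Every 'Accepted' example satisfies: odd length AND contains 'e'. None of the 'Rejected' examples do.
cliff: Rejected (length 5, no 'e').
trove: Accepted (length 5, has 'e').
gorge: Accepted (length 5, has 'e').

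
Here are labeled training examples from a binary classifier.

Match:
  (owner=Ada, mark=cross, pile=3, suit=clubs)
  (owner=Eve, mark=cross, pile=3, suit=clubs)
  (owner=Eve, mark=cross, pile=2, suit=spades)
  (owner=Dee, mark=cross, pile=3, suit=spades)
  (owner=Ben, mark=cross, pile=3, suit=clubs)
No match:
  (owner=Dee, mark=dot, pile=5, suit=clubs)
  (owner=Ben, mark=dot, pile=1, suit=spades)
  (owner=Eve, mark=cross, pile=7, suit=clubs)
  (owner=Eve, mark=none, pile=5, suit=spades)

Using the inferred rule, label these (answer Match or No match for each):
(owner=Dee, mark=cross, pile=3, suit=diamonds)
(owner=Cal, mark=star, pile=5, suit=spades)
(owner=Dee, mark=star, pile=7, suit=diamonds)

Every 'Match' example satisfies: mark is cross AND pile ≤ 3. None of the 'No match' examples do.
(owner=Dee, mark=cross, pile=3, suit=diamonds): mark is cross, pile = 3, checks out → Match. (owner=Cal, mark=star, pile=5, suit=spades): mark is star, pile = 5, does not pass → No match. (owner=Dee, mark=star, pile=7, suit=diamonds): mark is star, pile = 7, does not pass → No match.

Match, No match, No match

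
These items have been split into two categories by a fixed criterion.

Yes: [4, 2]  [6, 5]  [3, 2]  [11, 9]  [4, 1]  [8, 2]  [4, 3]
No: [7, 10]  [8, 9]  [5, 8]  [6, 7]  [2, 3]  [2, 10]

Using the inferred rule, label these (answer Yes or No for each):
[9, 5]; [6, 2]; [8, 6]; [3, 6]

Yes, Yes, Yes, No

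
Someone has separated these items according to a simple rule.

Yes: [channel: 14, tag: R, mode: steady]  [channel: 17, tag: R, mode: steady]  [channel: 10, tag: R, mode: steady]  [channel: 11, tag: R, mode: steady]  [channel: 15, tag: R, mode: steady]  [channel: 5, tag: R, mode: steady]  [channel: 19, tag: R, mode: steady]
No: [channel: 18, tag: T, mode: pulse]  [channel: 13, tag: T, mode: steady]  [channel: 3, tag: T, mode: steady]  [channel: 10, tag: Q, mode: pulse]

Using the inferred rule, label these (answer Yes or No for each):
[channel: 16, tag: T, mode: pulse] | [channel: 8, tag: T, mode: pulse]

No, No

The distinguishing property — tag is R — holds for all the 'Yes' cases and none of the 'No' cases.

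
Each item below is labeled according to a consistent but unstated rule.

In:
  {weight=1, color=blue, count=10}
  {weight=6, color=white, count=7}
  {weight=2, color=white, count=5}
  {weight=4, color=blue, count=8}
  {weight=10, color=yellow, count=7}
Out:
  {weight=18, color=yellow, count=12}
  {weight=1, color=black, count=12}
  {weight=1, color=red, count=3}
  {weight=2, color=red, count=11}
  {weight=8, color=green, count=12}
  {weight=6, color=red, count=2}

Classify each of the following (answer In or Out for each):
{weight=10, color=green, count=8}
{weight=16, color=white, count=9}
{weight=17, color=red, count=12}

The pattern is that an item is 'In' exactly when: count ≥ 5 AND count ≤ 10.

In, In, Out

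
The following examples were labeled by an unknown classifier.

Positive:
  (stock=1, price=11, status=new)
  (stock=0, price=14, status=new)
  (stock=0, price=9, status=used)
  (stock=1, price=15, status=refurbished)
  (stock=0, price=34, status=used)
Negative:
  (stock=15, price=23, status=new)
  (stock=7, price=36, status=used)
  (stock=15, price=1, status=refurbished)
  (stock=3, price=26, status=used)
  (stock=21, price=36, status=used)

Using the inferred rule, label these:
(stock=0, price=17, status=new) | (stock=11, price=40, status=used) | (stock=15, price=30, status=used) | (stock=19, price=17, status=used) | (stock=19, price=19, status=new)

One predicate separates the groups cleanly: stock ≤ 1.
(stock=0, price=17, status=new) → stock = 0 → Positive. (stock=11, price=40, status=used) → stock = 11 → Negative. (stock=15, price=30, status=used) → stock = 15 → Negative. (stock=19, price=17, status=used) → stock = 19 → Negative. (stock=19, price=19, status=new) → stock = 19 → Negative.

Positive, Negative, Negative, Negative, Negative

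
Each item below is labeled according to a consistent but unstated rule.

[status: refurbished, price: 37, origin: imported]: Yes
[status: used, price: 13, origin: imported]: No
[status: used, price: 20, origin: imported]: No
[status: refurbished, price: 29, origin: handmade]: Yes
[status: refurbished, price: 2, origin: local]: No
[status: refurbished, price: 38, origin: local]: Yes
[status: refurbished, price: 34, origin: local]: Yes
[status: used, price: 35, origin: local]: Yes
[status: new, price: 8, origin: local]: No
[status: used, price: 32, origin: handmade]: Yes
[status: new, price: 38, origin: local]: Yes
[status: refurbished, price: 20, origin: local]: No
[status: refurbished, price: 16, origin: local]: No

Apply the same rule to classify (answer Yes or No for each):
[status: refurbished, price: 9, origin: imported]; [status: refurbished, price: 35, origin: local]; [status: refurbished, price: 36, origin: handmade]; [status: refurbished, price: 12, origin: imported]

No, Yes, Yes, No

The common property of the 'Yes' items is: price ≥ 29. No 'No' item has it.
[status: refurbished, price: 9, origin: imported] → price = 9 → No. [status: refurbished, price: 35, origin: local] → price = 35 → Yes. [status: refurbished, price: 36, origin: handmade] → price = 36 → Yes. [status: refurbished, price: 12, origin: imported] → price = 12 → No.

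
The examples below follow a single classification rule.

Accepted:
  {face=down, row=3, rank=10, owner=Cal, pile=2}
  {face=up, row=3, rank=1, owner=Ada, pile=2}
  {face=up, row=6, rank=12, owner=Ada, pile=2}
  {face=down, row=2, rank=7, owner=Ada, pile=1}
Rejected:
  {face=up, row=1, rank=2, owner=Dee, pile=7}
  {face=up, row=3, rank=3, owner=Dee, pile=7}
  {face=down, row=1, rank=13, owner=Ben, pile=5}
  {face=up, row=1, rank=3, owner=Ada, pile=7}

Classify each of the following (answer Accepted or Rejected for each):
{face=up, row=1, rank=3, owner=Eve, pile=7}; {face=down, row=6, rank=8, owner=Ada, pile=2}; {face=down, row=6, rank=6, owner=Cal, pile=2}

Rejected, Accepted, Accepted

One predicate separates the groups cleanly: pile ≤ 2.
{face=up, row=1, rank=3, owner=Eve, pile=7}: Rejected (pile = 7). {face=down, row=6, rank=8, owner=Ada, pile=2}: Accepted (pile = 2). {face=down, row=6, rank=6, owner=Cal, pile=2}: Accepted (pile = 2).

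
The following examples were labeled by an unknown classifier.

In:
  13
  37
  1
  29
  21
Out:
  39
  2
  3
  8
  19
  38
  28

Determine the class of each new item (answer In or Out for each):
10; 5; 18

Out, In, Out

'In' ⟺ ≡ 1 (mod 4).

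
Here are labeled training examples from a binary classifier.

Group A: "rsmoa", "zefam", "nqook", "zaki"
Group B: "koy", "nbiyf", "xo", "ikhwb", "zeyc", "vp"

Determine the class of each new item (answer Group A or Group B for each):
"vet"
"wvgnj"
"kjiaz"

Group B, Group B, Group A

Every 'Group A' example satisfies: has ≥ 2 vowels. None of the 'Group B' examples do.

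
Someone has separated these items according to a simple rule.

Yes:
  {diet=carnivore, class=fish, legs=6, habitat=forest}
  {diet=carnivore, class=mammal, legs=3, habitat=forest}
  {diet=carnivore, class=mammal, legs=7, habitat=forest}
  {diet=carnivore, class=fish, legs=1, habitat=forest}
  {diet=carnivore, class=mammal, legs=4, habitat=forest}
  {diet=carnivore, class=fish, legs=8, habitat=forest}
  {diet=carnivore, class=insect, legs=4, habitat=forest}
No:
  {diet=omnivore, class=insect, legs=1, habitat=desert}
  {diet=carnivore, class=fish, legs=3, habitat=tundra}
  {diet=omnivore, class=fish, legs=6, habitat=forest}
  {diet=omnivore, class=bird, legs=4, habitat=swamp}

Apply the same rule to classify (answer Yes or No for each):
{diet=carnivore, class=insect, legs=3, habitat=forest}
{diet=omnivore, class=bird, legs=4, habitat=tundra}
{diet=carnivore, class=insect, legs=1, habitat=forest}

The classifier is using: diet is carnivore AND habitat is forest.
{diet=carnivore, class=insect, legs=3, habitat=forest} → diet is carnivore, habitat is forest → Yes.
{diet=omnivore, class=bird, legs=4, habitat=tundra} → diet is omnivore, habitat is tundra → No.
{diet=carnivore, class=insect, legs=1, habitat=forest} → diet is carnivore, habitat is forest → Yes.

Yes, No, Yes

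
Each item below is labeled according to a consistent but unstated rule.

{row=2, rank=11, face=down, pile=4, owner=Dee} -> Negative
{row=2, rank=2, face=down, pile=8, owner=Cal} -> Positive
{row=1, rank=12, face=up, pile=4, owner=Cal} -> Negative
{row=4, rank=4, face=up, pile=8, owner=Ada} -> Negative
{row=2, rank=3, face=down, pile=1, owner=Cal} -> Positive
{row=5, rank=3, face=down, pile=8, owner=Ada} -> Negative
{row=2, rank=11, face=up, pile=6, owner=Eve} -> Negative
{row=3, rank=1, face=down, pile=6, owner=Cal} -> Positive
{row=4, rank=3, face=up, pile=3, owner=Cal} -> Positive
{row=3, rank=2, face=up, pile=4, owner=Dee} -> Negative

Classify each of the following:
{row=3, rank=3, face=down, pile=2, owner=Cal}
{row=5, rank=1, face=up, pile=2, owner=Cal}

Positive, Positive

The simplest hypothesis consistent with all the labels is: owner is Cal AND row ≥ 2.
{row=3, rank=3, face=down, pile=2, owner=Cal} — owner is Cal, row = 3, hence Positive.
{row=5, rank=1, face=up, pile=2, owner=Cal} — owner is Cal, row = 5, hence Positive.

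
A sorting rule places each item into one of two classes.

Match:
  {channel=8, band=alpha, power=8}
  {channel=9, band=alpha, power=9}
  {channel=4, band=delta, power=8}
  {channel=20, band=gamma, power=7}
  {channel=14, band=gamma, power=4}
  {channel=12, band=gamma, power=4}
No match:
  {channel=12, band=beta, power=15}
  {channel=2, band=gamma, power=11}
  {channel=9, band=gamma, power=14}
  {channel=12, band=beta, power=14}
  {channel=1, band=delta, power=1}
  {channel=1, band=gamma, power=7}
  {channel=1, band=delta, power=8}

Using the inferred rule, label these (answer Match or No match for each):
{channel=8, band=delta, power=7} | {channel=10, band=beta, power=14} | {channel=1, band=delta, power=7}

The simplest hypothesis consistent with all the labels is: channel ≥ 2 AND power ≤ 9.
{channel=8, band=delta, power=7} → channel = 8, power = 7 → Match.
{channel=10, band=beta, power=14} → channel = 10, power = 14 → No match.
{channel=1, band=delta, power=7} → channel = 1, power = 7 → No match.

Match, No match, No match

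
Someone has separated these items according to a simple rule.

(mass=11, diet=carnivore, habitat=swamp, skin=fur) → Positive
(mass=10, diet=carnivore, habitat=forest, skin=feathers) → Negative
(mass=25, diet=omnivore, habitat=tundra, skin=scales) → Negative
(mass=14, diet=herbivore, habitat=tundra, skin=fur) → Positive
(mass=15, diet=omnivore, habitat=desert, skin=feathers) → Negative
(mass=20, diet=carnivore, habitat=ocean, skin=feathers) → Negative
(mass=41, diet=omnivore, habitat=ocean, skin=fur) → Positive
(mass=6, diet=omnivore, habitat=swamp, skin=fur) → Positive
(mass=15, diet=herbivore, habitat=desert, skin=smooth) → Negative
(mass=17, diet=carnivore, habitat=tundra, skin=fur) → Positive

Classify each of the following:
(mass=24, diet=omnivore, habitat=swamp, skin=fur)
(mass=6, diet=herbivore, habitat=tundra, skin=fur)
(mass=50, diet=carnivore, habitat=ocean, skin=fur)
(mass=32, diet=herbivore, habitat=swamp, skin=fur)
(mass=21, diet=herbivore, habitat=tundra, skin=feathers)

Positive, Positive, Positive, Positive, Negative

All 'Positive' examples share one property — skin is fur — and every 'Negative' example lacks it.
(mass=24, diet=omnivore, habitat=swamp, skin=fur) — skin is fur, hence Positive.
(mass=6, diet=herbivore, habitat=tundra, skin=fur) — skin is fur, hence Positive.
(mass=50, diet=carnivore, habitat=ocean, skin=fur) — skin is fur, hence Positive.
(mass=32, diet=herbivore, habitat=swamp, skin=fur) — skin is fur, hence Positive.
(mass=21, diet=herbivore, habitat=tundra, skin=feathers) — skin is feathers, hence Negative.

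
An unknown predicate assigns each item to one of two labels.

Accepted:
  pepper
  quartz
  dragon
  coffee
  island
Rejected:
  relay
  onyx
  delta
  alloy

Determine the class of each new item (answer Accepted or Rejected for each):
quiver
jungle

All 'Accepted' examples share one property — length 6 — and every 'Rejected' example lacks it.
quiver: length 6 — checks out, so Accepted.
jungle: length 6 — checks out, so Accepted.

Accepted, Accepted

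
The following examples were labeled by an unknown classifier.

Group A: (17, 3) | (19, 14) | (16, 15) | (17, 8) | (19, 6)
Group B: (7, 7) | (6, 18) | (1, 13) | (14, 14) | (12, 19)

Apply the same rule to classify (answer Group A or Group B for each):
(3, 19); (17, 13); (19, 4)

Group B, Group A, Group A

All 'Group A' examples share one property — first > second — and every 'Group B' example lacks it.
(3, 19) — 3 < 19, hence Group B.
(17, 13) — 17 > 13, hence Group A.
(19, 4) — 19 > 4, hence Group A.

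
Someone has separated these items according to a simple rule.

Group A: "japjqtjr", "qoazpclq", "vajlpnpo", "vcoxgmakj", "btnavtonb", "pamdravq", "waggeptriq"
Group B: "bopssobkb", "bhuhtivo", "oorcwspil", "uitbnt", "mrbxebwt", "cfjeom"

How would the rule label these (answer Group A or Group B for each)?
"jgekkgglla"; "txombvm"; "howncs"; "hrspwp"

A rule that fits every label: contains 'a' — true of each 'Group A' example, false of each 'Group B' one.
"jgekkgglla" → has 'a' → Group A.
"txombvm" → no 'a' → Group B.
"howncs" → no 'a' → Group B.
"hrspwp" → no 'a' → Group B.

Group A, Group B, Group B, Group B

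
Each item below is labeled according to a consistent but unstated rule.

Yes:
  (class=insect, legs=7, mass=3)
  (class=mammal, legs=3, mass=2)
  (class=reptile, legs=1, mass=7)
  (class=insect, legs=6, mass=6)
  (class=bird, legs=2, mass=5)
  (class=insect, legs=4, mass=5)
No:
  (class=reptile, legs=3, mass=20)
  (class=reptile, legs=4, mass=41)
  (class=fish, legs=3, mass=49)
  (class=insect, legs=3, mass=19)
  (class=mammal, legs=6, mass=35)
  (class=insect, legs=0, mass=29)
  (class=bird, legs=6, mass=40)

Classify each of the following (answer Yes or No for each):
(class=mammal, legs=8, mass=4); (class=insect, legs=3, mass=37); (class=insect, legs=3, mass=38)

The classifier is using: mass ≤ 7.
(class=mammal, legs=8, mass=4): Yes (mass = 4). (class=insect, legs=3, mass=37): No (mass = 37). (class=insect, legs=3, mass=38): No (mass = 38).

Yes, No, No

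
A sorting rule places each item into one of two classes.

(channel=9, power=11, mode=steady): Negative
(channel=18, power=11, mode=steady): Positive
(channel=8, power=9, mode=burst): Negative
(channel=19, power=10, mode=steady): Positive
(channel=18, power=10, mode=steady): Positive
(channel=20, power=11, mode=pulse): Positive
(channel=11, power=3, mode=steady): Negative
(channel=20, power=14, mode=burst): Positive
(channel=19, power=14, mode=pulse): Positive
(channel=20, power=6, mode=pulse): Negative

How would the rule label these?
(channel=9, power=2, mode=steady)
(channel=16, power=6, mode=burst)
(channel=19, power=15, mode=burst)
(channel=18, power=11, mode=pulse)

Negative, Negative, Positive, Positive

A rule that fits every label: power ≥ 9 AND channel ≥ 11 — true of each 'Positive' example, false of each 'Negative' one.
(channel=9, power=2, mode=steady): power = 2, channel = 9 — fails the rule, so Negative.
(channel=16, power=6, mode=burst): power = 6, channel = 16 — fails the rule, so Negative.
(channel=19, power=15, mode=burst): power = 15, channel = 19 — meets the rule, so Positive.
(channel=18, power=11, mode=pulse): power = 11, channel = 18 — meets the rule, so Positive.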